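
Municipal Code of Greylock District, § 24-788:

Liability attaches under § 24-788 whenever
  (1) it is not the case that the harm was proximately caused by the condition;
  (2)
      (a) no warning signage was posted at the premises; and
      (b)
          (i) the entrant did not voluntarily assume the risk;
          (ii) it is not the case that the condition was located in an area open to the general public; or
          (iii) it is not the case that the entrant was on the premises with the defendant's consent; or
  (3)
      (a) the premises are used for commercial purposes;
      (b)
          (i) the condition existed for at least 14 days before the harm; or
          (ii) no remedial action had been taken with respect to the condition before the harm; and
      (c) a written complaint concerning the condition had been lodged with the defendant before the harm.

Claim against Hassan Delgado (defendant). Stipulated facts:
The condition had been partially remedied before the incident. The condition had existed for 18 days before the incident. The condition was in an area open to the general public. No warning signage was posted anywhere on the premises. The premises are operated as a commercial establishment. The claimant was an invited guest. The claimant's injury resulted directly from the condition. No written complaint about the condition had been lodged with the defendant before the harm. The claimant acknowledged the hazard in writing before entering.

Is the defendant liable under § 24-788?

(1) not (proximate cause) — not met.
(a) no signage posted — met.
(i) no assumed risk — fails.
(ii) not (public area) — not satisfied.
(iii) not (consent to enter) — fails.
So (b) is not satisfied (F OR F OR F).
(2): T AND F → false.
(a) commercial use — holds.
(i) condition ≥14 days old — satisfied.
(ii) no remedial action — not met.
(b) = T OR F = true.
(c) complaint lodged — fails.
So (3) is not satisfied (T AND T AND F).
Overall = F OR F OR F = false.

No — not liable.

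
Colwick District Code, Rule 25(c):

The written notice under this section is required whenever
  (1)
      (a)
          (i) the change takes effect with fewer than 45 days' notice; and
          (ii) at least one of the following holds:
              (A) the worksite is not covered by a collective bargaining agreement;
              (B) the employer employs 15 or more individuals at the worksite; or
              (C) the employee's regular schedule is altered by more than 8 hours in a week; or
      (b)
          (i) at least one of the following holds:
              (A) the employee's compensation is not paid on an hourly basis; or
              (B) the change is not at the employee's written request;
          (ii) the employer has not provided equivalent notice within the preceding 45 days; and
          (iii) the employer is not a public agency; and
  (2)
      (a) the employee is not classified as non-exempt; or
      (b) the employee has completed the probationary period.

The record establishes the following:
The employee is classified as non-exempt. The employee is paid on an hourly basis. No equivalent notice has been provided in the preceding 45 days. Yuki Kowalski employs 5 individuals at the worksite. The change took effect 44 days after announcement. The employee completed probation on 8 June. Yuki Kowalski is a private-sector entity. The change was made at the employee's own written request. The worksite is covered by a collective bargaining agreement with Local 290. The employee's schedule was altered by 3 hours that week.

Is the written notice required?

(i) < 45 days' notice — holds.
(A) no CBA — not satisfied.
(B) ≥ 15 at site — not satisfied.
(C) schedule shift > 8h — not satisfied.
(ii) = F OR F OR F = false.
(a): T AND F → false.
(A) not (hourly-paid) — not met.
(B) not employee-requested — fails.
So (i) is not satisfied (F OR F).
(ii) no recent notice — holds.
(iii) not (public agency) — holds.
So (b) is not satisfied (F AND T AND T).
So (1) is not satisfied (F OR F).
(a) not (non-exempt) — fails.
(b) past probation — satisfied.
So (2) is satisfied (F OR T).
So Overall is not satisfied (F AND T).

No — not required.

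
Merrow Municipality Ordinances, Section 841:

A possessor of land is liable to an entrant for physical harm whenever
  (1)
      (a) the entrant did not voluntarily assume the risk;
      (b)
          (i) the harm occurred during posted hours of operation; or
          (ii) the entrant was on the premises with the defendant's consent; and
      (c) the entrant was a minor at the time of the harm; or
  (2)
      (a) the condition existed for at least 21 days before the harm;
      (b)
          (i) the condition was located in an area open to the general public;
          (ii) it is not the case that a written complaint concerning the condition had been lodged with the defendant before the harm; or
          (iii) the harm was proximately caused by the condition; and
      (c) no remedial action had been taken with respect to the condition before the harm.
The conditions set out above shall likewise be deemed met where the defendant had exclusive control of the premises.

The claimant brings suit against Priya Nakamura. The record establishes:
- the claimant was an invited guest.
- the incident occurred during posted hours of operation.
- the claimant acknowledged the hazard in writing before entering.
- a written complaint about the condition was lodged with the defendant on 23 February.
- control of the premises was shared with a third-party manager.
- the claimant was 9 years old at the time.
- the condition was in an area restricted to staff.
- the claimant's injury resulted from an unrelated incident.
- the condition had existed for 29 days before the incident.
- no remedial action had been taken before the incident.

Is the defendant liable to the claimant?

No — not liable.

(a) no assumed risk — fails.
(i) during posted hours — holds.
(ii) consent to enter — satisfied.
(b) = T OR T = true.
(c) entrant a minor — satisfied.
(1) = F AND T AND T = false.
(a) condition ≥21 days old — satisfied.
(i) public area — not satisfied.
(ii) not (complaint lodged) — not met.
(iii) proximate cause — not satisfied.
(b): F OR F OR F → false.
(c) no remedial action — holds.
So (2) is not satisfied (T AND F AND T).
Overall = F OR F = false.
Exception (exclusive control) — not satisfied.
Result: main false OR exception false → false.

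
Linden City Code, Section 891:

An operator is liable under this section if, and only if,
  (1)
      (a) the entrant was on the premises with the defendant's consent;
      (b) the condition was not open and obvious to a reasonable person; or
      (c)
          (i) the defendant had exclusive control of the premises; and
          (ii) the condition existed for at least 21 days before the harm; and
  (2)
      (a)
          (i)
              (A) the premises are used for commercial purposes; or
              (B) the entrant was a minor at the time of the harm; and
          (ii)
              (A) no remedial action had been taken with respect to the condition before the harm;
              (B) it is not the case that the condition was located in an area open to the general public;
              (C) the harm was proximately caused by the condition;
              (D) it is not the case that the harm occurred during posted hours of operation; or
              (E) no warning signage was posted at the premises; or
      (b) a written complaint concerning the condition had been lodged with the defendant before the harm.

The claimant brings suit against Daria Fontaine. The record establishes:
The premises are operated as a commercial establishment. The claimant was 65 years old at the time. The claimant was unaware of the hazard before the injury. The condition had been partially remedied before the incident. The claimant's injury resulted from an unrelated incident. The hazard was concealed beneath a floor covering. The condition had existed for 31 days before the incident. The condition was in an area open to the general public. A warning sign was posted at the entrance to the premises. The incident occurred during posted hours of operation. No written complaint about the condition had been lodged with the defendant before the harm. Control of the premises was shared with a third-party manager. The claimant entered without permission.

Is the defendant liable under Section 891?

No — not liable.

(a) consent to enter — fails.
(b) not open/obvious — satisfied.
(i) exclusive control — fails.
(ii) condition ≥21 days old — satisfied.
(c) = F AND T = false.
(1) = F OR T OR F = true.
(A) commercial use — met.
(B) entrant a minor — not met.
(i) = T OR F = true.
(A) no remedial action — not met.
(B) not (public area) — not met.
(C) proximate cause — not satisfied.
(D) not (during posted hours) — not met.
(E) no signage posted — not satisfied.
(ii) = F OR F OR F OR F OR F = false.
(a): T AND F → false.
(b) complaint lodged — not met.
(2) = F OR F = false.
Overall = T AND F = false.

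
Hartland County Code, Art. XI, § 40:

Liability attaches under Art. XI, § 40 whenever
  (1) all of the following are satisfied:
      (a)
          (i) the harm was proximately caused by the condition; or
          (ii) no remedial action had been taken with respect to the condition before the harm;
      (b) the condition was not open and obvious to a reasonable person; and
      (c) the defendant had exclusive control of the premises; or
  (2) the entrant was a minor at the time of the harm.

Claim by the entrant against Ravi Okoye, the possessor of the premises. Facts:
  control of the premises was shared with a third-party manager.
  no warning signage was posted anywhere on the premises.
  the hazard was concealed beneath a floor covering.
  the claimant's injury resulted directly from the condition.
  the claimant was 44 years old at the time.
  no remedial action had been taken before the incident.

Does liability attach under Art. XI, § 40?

No — not liable.

(i) proximate cause — satisfied.
(ii) no remedial action — holds.
So (a) is satisfied (T OR T).
(b) not open/obvious — met.
(c) exclusive control — not satisfied.
So (1) is not satisfied (T AND T AND F).
(2) entrant a minor — fails.
So Overall is not satisfied (F OR F).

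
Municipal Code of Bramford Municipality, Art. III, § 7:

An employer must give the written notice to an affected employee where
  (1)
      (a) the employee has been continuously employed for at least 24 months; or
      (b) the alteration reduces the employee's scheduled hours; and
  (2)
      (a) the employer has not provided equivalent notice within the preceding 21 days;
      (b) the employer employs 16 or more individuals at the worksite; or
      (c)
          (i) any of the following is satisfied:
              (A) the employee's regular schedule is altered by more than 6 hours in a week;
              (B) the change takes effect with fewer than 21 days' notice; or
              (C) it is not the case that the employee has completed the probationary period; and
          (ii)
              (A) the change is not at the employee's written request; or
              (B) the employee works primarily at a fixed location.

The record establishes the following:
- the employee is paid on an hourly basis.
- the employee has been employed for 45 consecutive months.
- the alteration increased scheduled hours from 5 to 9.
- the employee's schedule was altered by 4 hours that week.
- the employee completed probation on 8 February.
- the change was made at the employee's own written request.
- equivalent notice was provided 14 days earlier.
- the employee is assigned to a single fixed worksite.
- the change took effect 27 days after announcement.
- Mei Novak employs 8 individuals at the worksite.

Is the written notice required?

No — not required.

(a) tenure ≥ 24 mo. — satisfied.
(b) hours reduced — not met.
So (1) is satisfied (T OR F).
(a) no recent notice — fails.
(b) ≥ 16 at site — not satisfied.
(A) schedule shift > 6h — not satisfied.
(B) < 21 days' notice — not met.
(C) not (past probation) — fails.
So (i) is not satisfied (F OR F OR F).
(A) not employee-requested — not met.
(B) fixed location — satisfied.
(ii) = F OR T = true.
(c) = F AND T = false.
(2) = F OR F OR F = false.
Overall: T AND F → false.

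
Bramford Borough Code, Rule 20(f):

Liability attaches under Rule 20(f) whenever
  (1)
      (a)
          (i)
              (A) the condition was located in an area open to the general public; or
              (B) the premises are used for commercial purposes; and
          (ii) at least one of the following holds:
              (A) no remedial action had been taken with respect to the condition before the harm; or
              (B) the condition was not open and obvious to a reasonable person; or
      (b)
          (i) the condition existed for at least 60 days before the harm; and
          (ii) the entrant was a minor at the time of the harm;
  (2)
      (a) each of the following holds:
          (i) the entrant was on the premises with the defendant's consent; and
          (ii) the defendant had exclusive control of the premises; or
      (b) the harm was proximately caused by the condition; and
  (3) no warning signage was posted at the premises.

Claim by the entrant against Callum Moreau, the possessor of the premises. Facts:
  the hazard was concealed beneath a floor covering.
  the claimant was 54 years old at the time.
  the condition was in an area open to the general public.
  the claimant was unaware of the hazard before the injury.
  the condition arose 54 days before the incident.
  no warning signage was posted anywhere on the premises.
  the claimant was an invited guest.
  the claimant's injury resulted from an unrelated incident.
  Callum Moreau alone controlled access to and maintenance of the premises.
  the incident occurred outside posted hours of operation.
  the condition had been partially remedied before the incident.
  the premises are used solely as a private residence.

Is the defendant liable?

Yes — liable.

(A) public area — holds.
(B) commercial use — fails.
(i): T OR F → true.
(A) no remedial action — not satisfied.
(B) not open/obvious — satisfied.
(ii) = F OR T = true.
(a): T AND T → true.
(i) condition ≥60 days old — not met.
(ii) entrant a minor — not met.
(b): F AND F → false.
So (1) is satisfied (T OR F).
(i) consent to enter — holds.
(ii) exclusive control — holds.
(a): T AND T → true.
(b) proximate cause — fails.
(2): T OR F → true.
(3) no signage posted — met.
So Overall is satisfied (T AND T AND T).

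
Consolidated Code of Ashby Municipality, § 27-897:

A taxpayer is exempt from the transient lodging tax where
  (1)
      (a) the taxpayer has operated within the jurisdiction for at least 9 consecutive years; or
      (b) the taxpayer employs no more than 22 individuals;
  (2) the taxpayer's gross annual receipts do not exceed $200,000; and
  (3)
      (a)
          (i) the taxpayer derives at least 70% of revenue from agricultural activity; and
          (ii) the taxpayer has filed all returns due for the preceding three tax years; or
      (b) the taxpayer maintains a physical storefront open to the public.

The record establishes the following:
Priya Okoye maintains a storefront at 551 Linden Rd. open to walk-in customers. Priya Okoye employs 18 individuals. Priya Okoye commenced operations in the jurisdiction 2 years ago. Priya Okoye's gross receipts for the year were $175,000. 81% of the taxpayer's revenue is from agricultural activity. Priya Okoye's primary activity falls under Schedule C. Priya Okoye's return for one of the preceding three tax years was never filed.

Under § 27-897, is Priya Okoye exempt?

(a) ≥ 9 yrs in jurisdiction — not met.
(b) ≤ 22 employees — satisfied.
(1): F OR T → true.
(2) receipts ≤ $200,000 — holds.
(i) ≥70% agricultural — holds.
(ii) returns current — not satisfied.
(a) = T AND F = false.
(b) has storefront — satisfied.
(3): F OR T → true.
So Overall is satisfied (T AND T AND T).

Yes — exempt.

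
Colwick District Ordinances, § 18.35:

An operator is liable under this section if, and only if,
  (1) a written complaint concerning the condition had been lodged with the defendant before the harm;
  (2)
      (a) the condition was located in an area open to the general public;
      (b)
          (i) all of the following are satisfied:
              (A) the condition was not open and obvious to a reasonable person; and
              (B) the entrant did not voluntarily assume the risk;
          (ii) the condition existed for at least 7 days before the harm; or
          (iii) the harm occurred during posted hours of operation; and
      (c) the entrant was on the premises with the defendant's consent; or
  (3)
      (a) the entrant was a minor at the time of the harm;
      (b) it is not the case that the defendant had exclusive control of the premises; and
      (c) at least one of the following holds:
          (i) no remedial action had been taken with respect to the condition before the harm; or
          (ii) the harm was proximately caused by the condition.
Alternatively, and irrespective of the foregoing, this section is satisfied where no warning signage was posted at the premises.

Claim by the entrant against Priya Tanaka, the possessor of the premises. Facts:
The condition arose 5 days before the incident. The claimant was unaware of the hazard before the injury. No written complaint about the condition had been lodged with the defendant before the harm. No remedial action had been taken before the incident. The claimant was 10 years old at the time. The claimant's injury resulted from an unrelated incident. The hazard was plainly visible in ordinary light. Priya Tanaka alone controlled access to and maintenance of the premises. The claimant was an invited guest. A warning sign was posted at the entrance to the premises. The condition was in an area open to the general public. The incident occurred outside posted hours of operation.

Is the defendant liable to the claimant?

(1) complaint lodged — not satisfied.
(a) public area — satisfied.
(A) not open/obvious — not satisfied.
(B) no assumed risk — holds.
(i) = F AND T = false.
(ii) condition ≥7 days old — not met.
(iii) during posted hours — fails.
So (b) is not satisfied (F OR F OR F).
(c) consent to enter — satisfied.
(2) = T AND F AND T = false.
(a) entrant a minor — satisfied.
(b) not (exclusive control) — not met.
(i) no remedial action — met.
(ii) proximate cause — fails.
(c): T OR F → true.
So (3) is not satisfied (T AND F AND T).
So Overall is not satisfied (F OR F OR F).
Exception (no signage posted) — not satisfied.
Result: main false OR exception false → false.

No — not liable.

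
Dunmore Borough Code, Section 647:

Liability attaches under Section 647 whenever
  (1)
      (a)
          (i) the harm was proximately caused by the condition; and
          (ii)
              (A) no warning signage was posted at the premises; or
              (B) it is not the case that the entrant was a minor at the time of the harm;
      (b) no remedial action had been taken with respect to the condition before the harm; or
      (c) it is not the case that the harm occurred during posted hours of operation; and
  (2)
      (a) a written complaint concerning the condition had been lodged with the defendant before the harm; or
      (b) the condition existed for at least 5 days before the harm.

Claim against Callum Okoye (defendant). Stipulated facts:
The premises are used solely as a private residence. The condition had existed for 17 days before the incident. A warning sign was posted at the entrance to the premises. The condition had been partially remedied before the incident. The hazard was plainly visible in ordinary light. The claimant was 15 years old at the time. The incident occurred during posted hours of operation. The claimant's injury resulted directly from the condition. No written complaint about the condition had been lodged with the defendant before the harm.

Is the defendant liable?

(i) proximate cause — met.
(A) no signage posted — fails.
(B) not (entrant a minor) — not satisfied.
So (ii) is not satisfied (F OR F).
(a): T AND F → false.
(b) no remedial action — not met.
(c) not (during posted hours) — fails.
So (1) is not satisfied (F OR F OR F).
(a) complaint lodged — not met.
(b) condition ≥5 days old — satisfied.
So (2) is satisfied (F OR T).
So Overall is not satisfied (F AND T).

No — not liable.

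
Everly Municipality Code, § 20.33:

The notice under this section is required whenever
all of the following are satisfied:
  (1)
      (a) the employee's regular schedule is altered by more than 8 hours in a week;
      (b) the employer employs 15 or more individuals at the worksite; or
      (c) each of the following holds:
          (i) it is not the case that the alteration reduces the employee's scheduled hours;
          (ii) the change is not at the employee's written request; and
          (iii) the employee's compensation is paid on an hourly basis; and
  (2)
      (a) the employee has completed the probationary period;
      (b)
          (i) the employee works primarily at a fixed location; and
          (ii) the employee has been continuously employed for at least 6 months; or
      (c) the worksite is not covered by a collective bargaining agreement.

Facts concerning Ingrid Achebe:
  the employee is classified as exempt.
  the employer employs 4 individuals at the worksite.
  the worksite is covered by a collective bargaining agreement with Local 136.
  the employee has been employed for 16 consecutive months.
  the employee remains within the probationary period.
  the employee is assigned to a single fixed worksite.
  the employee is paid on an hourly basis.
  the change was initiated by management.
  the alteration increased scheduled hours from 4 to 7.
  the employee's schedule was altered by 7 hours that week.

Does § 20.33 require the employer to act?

(a) schedule shift > 8h — not met.
(b) ≥ 15 at site — fails.
(i) not (hours reduced) — met.
(ii) not employee-requested — holds.
(iii) hourly-paid — satisfied.
(c): T AND T AND T → true.
(1): F OR F OR T → true.
(a) past probation — not satisfied.
(i) fixed location — satisfied.
(ii) tenure ≥ 6 mo. — holds.
(b) = T AND T = true.
(c) no CBA — fails.
So (2) is satisfied (F OR T OR F).
Overall = T AND T = true.

Yes — required.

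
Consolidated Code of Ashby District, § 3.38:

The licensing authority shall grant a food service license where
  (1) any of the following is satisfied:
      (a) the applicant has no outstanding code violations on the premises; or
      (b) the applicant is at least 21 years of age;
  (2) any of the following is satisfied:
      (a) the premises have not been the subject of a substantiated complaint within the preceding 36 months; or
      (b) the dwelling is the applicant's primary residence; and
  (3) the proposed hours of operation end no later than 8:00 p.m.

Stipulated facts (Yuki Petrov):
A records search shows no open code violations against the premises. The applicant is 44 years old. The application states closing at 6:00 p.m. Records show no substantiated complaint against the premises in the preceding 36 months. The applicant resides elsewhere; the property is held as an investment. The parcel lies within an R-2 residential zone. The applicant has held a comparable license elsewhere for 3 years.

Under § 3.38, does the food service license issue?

(a) no code violations — holds.
(b) age ≥ 21 — met.
So (1) is satisfied (T OR T).
(a) no complaint in 36 mo. — holds.
(b) primary residence — not satisfied.
So (2) is satisfied (T OR F).
(3) closes by 8 p.m. — met.
Overall: T AND T AND T → true.

Yes — granted.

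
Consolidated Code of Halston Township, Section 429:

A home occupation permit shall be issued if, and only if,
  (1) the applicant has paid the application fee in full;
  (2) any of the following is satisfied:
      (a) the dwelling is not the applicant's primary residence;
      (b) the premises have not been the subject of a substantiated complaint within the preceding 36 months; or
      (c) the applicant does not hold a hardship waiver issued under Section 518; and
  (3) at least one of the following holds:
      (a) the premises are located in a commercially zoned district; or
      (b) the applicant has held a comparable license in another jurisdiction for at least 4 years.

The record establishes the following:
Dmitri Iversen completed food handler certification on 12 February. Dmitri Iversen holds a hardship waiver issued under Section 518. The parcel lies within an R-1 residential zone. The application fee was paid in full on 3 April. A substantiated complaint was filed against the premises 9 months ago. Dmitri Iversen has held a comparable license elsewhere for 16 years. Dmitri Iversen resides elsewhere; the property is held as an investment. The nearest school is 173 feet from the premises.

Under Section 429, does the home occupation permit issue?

Yes — granted.

(1) fee paid — met.
(a) not (primary residence) — met.
(b) no complaint in 36 mo. — fails.
(c) not (hardship waiver) — fails.
(2) = T OR F OR F = true.
(a) commercially zoned — not met.
(b) prior license ≥ 4 yr — satisfied.
(3): F OR T → true.
So Overall is satisfied (T AND T AND T).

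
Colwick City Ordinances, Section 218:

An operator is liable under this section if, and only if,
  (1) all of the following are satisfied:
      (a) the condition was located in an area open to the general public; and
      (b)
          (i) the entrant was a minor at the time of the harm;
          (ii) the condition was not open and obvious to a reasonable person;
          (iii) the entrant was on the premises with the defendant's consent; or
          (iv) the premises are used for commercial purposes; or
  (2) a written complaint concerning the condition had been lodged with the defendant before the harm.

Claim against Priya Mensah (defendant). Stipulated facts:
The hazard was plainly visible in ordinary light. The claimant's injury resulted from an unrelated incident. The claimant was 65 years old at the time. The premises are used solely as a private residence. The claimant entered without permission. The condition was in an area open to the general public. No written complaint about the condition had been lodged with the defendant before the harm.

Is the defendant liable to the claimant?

(a) public area — holds.
(i) entrant a minor — not satisfied.
(ii) not open/obvious — not met.
(iii) consent to enter — fails.
(iv) commercial use — not satisfied.
(b) = F OR F OR F OR F = false.
So (1) is not satisfied (T AND F).
(2) complaint lodged — not met.
Overall = F OR F = false.

No — not liable.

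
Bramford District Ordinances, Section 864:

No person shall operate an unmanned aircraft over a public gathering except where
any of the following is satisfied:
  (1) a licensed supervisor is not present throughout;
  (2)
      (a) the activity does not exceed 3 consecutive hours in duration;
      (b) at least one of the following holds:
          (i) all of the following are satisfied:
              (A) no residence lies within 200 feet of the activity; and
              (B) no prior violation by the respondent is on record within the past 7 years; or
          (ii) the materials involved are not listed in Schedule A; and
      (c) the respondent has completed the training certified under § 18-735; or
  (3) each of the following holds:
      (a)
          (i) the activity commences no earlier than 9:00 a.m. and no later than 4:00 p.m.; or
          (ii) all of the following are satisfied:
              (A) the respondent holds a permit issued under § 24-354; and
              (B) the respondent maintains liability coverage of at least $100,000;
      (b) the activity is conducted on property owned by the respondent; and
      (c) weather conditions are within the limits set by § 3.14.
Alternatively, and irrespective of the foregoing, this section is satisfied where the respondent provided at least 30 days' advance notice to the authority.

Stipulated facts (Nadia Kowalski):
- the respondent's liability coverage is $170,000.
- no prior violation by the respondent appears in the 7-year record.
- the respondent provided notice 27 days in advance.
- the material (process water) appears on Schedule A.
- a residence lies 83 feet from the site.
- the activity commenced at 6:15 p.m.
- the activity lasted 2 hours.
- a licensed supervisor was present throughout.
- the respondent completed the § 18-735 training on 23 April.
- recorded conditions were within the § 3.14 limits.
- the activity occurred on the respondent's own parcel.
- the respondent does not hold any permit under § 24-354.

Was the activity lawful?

No — unlawful.

(1) not (supervisor present) — not met.
(a) ≤ 3 hrs duration — met.
(A) no residence in 200 ft — not met.
(B) no prior violation — holds.
(i) = F AND T = false.
(ii) not (Schedule A material) — not met.
(b) = F OR F = false.
(c) training certified — holds.
(2) = T AND F AND T = false.
(i) start within hours — not satisfied.
(A) holds permit — not satisfied.
(B) coverage ≥ $100,000 — met.
(ii): F AND T → false.
So (a) is not satisfied (F OR F).
(b) own property — met.
(c) weather ok — satisfied.
So (3) is not satisfied (F AND T AND T).
Overall = F OR F OR F = false.
Exception (≥30 days' notice) — not satisfied.
Result: main false OR exception false → false.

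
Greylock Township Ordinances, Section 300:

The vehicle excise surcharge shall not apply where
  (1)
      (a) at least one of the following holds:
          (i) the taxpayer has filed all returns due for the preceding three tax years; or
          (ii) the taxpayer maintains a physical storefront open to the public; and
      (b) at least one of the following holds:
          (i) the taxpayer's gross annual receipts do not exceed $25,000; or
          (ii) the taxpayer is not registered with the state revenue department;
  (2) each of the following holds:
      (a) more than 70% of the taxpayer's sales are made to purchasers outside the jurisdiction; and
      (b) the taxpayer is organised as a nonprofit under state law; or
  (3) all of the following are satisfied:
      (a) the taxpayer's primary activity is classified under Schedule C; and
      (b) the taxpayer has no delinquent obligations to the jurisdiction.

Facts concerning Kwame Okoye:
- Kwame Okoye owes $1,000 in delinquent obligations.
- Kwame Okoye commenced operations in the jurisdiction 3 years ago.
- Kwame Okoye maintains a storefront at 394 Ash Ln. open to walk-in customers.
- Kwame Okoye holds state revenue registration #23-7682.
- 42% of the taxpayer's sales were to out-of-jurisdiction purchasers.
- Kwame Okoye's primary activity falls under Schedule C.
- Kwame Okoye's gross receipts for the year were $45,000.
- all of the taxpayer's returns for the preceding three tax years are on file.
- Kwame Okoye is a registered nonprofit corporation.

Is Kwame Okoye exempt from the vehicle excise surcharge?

(i) returns current — satisfied.
(ii) has storefront — met.
(a): T OR T → true.
(i) receipts ≤ $25,000 — fails.
(ii) not (state-registered) — not satisfied.
(b): F OR F → false.
(1): T AND F → false.
(a) >70% out-of-jur. sales — not met.
(b) nonprofit — met.
(2) = F AND T = false.
(a) Schedule C activity — met.
(b) no delinquency — fails.
(3) = T AND F = false.
So Overall is not satisfied (F OR F OR F).

No — not exempt.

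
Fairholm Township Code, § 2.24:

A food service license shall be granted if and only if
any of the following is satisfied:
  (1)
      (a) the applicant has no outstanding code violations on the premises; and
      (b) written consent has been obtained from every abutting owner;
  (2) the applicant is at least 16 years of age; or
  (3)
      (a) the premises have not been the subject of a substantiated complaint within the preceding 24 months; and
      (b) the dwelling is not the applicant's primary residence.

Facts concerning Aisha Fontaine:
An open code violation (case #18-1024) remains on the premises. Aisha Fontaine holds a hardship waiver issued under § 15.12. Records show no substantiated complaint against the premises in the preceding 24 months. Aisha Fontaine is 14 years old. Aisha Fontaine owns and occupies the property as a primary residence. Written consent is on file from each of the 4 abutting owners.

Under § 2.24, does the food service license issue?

No — denied.

(a) no code violations — not satisfied.
(b) all abutters consent — holds.
(1): F AND T → false.
(2) age ≥ 16 — fails.
(a) no complaint in 24 mo. — satisfied.
(b) not (primary residence) — fails.
(3): T AND F → false.
Overall: F OR F OR F → false.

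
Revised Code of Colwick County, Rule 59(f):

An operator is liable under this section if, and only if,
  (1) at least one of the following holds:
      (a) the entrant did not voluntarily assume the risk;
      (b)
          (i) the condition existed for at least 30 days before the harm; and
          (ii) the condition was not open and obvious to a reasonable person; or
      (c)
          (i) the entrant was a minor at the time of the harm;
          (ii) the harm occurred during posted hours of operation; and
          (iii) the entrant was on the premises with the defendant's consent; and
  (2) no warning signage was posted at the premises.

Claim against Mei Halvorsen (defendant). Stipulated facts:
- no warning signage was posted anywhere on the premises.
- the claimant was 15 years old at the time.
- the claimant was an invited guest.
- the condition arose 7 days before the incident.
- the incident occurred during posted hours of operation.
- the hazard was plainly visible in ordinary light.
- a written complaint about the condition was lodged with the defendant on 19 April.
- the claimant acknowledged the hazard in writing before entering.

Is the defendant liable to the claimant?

(a) no assumed risk — not met.
(i) condition ≥30 days old — not satisfied.
(ii) not open/obvious — not satisfied.
(b) = F AND F = false.
(i) entrant a minor — met.
(ii) during posted hours — holds.
(iii) consent to enter — satisfied.
(c): T AND T AND T → true.
(1): F OR F OR T → true.
(2) no signage posted — met.
Overall: T AND T → true.

Yes — liable.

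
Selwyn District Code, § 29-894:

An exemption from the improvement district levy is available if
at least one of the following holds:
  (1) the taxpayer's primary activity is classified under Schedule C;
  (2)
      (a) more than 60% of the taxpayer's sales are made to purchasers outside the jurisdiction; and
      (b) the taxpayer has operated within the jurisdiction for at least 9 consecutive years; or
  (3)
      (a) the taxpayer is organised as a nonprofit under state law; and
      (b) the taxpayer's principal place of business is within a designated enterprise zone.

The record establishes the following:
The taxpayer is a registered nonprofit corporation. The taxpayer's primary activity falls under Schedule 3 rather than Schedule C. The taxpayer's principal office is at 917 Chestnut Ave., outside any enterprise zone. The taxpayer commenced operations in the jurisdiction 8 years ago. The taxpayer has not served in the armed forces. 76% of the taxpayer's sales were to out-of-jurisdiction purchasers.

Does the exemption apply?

No — not exempt.

(1) Schedule C activity — not satisfied.
(a) >60% out-of-jur. sales — holds.
(b) ≥ 9 yrs in jurisdiction — not met.
(2): T AND F → false.
(a) nonprofit — holds.
(b) in enterprise zone — not met.
(3): T AND F → false.
Overall: F OR F OR F → false.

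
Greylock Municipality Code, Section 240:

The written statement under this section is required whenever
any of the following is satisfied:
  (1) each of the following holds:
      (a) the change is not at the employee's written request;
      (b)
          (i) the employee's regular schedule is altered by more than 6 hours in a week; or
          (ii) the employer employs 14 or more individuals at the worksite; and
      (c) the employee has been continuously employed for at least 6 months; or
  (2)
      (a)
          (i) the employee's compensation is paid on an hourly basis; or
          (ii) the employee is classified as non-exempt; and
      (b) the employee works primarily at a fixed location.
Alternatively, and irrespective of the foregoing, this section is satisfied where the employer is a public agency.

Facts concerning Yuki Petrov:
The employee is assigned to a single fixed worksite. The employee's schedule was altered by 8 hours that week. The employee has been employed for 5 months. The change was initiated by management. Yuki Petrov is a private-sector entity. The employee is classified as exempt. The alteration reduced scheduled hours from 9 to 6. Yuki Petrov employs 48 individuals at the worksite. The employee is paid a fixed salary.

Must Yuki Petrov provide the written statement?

No — not required.

(a) not employee-requested — satisfied.
(i) schedule shift > 6h — satisfied.
(ii) ≥ 14 at site — holds.
(b): T OR T → true.
(c) tenure ≥ 6 mo. — not satisfied.
(1): T AND T AND F → false.
(i) hourly-paid — fails.
(ii) non-exempt — not met.
(a) = F OR F = false.
(b) fixed location — met.
So (2) is not satisfied (F AND T).
So Overall is not satisfied (F OR F).
Exception (public agency) — not satisfied.
Result: main false OR exception false → false.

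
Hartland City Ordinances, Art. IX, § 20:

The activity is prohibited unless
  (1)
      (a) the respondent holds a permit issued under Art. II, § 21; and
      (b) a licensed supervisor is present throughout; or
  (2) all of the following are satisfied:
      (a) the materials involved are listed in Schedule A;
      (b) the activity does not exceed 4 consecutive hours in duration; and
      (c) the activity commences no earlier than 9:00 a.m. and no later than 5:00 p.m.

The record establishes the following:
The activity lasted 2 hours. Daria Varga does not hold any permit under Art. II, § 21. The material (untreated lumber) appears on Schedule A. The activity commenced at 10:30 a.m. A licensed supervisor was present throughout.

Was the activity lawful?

Yes — lawful.

(a) holds permit — not met.
(b) supervisor present — met.
So (1) is not satisfied (F AND T).
(a) Schedule A material — holds.
(b) ≤ 4 hrs duration — met.
(c) start within hours — satisfied.
(2): T AND T AND T → true.
Overall = F OR T = true.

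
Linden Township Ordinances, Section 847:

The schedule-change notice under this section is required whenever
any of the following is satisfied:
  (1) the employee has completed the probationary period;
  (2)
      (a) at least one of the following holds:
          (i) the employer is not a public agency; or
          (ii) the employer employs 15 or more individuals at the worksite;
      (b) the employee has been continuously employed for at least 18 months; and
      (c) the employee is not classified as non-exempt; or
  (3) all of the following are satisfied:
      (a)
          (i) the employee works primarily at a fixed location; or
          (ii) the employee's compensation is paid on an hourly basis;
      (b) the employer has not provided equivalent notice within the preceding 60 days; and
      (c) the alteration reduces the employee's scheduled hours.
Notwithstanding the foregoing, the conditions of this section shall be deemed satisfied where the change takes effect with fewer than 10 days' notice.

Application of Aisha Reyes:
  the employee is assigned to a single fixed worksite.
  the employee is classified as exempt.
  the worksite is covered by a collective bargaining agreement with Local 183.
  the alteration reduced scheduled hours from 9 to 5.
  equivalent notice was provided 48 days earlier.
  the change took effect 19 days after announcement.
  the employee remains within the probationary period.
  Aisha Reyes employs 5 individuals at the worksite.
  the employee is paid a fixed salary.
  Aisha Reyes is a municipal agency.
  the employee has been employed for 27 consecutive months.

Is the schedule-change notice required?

No — not required.

(1) past probation — not met.
(i) not (public agency) — not satisfied.
(ii) ≥ 15 at site — not satisfied.
(a) = F OR F = false.
(b) tenure ≥ 18 mo. — met.
(c) not (non-exempt) — holds.
(2) = F AND T AND T = false.
(i) fixed location — met.
(ii) hourly-paid — not met.
(a): T OR F → true.
(b) no recent notice — not met.
(c) hours reduced — holds.
(3): T AND F AND T → false.
Overall: F OR F OR F → false.
Exception (< 10 days' notice) — not satisfied.
Result: main false OR exception false → false.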